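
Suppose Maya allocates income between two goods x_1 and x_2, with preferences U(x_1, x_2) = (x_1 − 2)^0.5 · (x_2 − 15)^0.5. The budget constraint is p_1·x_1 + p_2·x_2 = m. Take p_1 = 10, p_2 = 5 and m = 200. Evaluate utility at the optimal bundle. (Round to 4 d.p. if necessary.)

V = 7.4246

This is Cobb-Douglas in (x_1−2, x_2−15): tangency gives 0.5·p_2·(x_2−15) = 0.5·p_1·(x_1−2).
After buying the subsistence bundle (2, 15), a share 0.5 of the remaining income goes to x_1: x_1* = 2 + 0.5·(m − 2p_1 − 15p_2)/p_1.
Discretionary income = 200 − 2·10 − 15·5 = 105; x_1* = 2 + 0.5·105/10 = 7.25; x_2* = 15 + 0.5·105/5 = 25.5.
Utility at the optimum: U(7.25, 25.5) = 7.4246.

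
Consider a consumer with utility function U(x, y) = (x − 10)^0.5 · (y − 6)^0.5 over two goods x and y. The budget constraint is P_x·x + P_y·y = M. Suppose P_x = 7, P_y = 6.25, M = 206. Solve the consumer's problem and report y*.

y* = 13.88

This is Cobb-Douglas in (x−10, y−6): tangency gives 0.5·P_y·(y−6) = 0.5·P_x·(x−10).
Substituting into the budget: x* = 10 + 0.5·(M − 10·P_x − 6·P_y)/P_x, and y* = 6 + 0.5·(…)/P_y.
Discretionary income = 206 − 10·7 − 6·6.25 = 98.5; y* = 6 + 0.5·98.5/6.25 = 13.88.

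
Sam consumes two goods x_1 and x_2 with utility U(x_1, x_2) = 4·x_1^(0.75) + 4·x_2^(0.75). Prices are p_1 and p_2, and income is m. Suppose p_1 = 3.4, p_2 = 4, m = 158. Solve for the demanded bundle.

x_1* = 28.79, x_2* = 15.0285

MRS = MU_x_1/MU_x_2 = (x_2/x_1)^(0.25). Set equal to p_1/p_2.
Hence x_2/x_1 = (p_1/p_2)^(1/(0.25)), i.e. raised to the 4 power.
With the ratio pinned down, the budget gives x_1* = m/(p_1 + p_2·(x_2/x_1)) and x_2* = (x_2/x_1)·x_1*.
Numerically x_2/x_1 = 0.522006, so x_1* = 158/(3.4 + 4·0.522006) = 28.79 and x_2* = 0.522006·28.79 = 15.0285.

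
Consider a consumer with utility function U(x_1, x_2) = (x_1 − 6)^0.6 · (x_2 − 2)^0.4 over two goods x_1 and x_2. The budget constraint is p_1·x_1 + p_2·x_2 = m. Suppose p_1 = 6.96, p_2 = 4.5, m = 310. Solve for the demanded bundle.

x_1* = 28.3483, x_2* = 25.0436

Discretionary income = 310 − 6·6.96 − 2·4.5 = 259.24; x_1* = 6 + 0.6·259.24/6.96 = 28.3483; x_2* = 2 + 0.4·259.24/4.5 = 25.0436.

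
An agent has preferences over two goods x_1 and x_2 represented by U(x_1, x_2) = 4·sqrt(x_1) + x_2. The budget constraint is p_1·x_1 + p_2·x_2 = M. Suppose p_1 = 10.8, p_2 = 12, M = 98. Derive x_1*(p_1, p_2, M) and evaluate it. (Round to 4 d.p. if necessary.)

MU_x_1 = 2/√x_1, MU_x_2 = 1. Tangency: 2/√x_1 = p_1/p_2.
Thus x_1* = (2·p_2/p_1)² — independent of M — with the rest of income spent on x_2.
Plugging in: x_1* = (2·12/10.8)² = 4.9383.

x_1* = 4.9383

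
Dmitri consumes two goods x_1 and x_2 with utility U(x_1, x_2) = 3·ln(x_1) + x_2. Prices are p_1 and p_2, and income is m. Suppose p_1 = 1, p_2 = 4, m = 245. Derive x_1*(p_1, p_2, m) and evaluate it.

x_1* = 12

MU_x_1 = 3/x_1, MU_x_2 = 1. Tangency: 3/x_1 = p_1/p_2.
So x_1*(p_1,p_2) = 3·p_2/p_1, independent of income; and x_2* = (m − 3·p_2)/p_2.
At the given prices: x_1* = 3·4/1 = 12.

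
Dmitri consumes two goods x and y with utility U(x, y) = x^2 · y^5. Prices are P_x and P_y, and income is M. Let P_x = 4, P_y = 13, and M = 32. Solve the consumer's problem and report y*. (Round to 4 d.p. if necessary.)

y* = 1.7582

Tangency: MRS = (2/5)·y/x = P_x/P_y.
So 2·P_y·y = 5·P_x·x; combined with the budget, a share 2/7 of income goes to x.
Demand: x*(P_x,P_y,M) = 2/7·M/P_x and y* = 5/7·M/P_y.
At P_x=4, P_y=13, M=32: y* = 5/7·32/13 = 1.7582.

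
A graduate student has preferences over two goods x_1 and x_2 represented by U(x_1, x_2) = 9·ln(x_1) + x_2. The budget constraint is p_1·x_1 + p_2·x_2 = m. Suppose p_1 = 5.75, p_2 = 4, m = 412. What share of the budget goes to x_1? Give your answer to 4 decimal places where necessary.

share on x_1 = 0.0874

MU_x_1 = 9/x_1, MU_x_2 = 1. Tangency: 9/x_1 = p_1/p_2.
So x_1*(p_1,p_2) = 9·p_2/p_1, independent of income; and x_2* = (m − 9·p_2)/p_2.
At the given prices: x_1* = 9·4/5.75 = 6.2609, and x_2* = 94.
Expenditure on x_1: 5.75·6.2609 = 36; share = 0.0874.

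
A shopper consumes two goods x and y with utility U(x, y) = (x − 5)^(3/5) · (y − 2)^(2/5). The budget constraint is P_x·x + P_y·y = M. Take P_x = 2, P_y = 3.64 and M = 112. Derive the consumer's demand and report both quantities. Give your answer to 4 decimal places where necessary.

Substituting into the budget: x* = 5 + 0.6·(M − 5·P_x − 2·P_y)/P_x, and y* = 2 + 0.4·(…)/P_y.
Discretionary income = 112 − 5·2 − 2·3.64 = 94.72; x* = 5 + 0.6·94.72/2 = 33.416; y* = 2 + 0.4·94.72/3.64 = 12.4088.

x* = 33.416, y* = 12.4088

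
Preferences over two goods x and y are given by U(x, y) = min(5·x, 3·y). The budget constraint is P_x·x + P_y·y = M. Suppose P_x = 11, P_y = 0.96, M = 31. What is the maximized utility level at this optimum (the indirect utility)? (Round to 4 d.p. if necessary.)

V = 12.3016

Demand: x*(P_x,P_y,M) = 3·M/(3·P_x + 5·P_y), y* = 5·M/(3·P_x + 5·P_y).
Here 3·11 + 5·0.96 = 37.8, giving x* = 2.4603 and y* = 4.1005.
Utility at the optimum: U(2.4603, 4.1005) = 12.3016.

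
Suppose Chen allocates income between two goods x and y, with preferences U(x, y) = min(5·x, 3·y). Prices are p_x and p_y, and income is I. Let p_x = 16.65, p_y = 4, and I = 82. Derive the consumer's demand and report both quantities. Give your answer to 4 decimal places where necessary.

Leontief preferences: the optimum is at the kink where x/3 = y/5, i.e. y = (5/3)·x.
Budget: p_x·x + p_y·(5/3)·x = I, so (3·p_x + 5·p_y)·x = 3·I.
Demand: x*(p_x,p_y,I) = 3·I/(3·p_x + 5·p_y), y* = 5·I/(3·p_x + 5·p_y).
Here 3·16.65 + 5·4 = 69.95, giving x* = 3.5168 and y* = 5.8613.

x* = 3.5168, y* = 5.8613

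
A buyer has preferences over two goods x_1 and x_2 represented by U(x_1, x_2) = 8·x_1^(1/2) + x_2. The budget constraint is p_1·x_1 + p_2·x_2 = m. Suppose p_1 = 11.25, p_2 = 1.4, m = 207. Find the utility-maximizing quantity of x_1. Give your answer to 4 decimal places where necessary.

x_1* = 0.2478

Solve: √x_1 = 4·p_2/p_1, so x_1*(p_1,p_2) = (4·p_2/p_1)², and x_2* = (m − p_1·x_1*)/p_2.
Plugging in: x_1* = (4·1.4/11.25)² = 0.2478.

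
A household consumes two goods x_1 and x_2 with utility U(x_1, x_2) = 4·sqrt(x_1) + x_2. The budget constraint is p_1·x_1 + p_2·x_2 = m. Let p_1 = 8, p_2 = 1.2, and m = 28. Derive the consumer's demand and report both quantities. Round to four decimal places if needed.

x_1* = 0.09, x_2* = 22.7333

Thus x_1* = (2·p_2/p_1)² — independent of m — with the rest of income spent on x_2.
Plugging in: x_1* = (2·1.2/8)² = 0.09, x_2* = 22.7333.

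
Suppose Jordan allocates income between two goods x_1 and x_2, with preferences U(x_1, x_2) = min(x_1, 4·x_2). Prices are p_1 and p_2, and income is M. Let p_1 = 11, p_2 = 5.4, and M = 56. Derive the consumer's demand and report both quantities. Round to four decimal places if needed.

x_1* = 4.5344, x_2* = 1.1336

Demand: x_1*(p_1,p_2,M) = 4·M/(4·p_1 + p_2), x_2* = M/(4·p_1 + p_2).
Here 4·11 + 5.4 = 49.4, giving x_1* = 4.5344 and x_2* = 1.1336.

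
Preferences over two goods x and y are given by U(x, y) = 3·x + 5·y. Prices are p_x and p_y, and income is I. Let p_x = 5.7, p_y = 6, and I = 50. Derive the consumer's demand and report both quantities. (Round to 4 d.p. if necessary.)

Numerically: x* = 0, y* = 8.3333.

x* = 0, y* = 8.3333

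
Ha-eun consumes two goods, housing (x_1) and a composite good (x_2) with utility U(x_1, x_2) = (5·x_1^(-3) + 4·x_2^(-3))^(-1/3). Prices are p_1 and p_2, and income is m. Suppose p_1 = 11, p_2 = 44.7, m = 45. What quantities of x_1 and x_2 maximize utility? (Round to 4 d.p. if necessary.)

MRS = MU_x_1/MU_x_2 = (5/4)·(x_2/x_1)^(4). Set equal to p_1/p_2.
Solve for the ratio: x_2/x_1 = [(4/5)·p_1/p_2]^(0.25).
Substitute x_2 = (x_2/x_1)·x_1 into the budget: x_1* = m/(p_1 + p_2·(x_2/x_1)).
Numerically x_2/x_1 = 0.666107, so x_1* = 45/(11 + 44.7·0.666107) = 1.1036 and x_2* = 0.666107·1.1036 = 0.7351.

x_1* = 1.1036, x_2* = 0.7351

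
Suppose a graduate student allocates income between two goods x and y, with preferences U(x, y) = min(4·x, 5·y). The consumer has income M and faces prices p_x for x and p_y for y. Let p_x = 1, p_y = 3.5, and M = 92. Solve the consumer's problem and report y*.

y* = 19.3684

With perfect complements, no substitution: consume in ratio x:y = 5:4.
Budget: p_x·x + p_y·(4/5)·x = M, so (5·p_x + 4·p_y)·x = 5·M.
Demand: x*(p_x,p_y,M) = 5·M/(5·p_x + 4·p_y), y* = 4·M/(5·p_x + 4·p_y).
Here 5·1 + 4·3.5 = 19, giving y* = 19.3684.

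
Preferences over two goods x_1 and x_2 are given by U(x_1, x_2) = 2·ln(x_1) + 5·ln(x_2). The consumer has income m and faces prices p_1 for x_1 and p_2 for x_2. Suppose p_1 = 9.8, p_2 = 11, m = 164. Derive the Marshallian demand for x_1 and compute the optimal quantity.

Demand: x_1*(p_1,p_2,m) = 2/7·m/p_1 and x_2* = 5/7·m/p_2.
At p_1=9.8, p_2=11, m=164: x_1* = 2/7·164/9.8 = 4.7813.

x_1* = 4.7813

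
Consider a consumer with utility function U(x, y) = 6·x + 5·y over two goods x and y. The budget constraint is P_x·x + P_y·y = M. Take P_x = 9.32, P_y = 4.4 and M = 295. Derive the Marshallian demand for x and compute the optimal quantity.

x* = 0

Perfect substitutes: compare marginal utility per dollar. 6/P_x vs 5/P_y → 0.6438 vs 1.1364.
y gives more utility per dollar, so spend all income on y: y* = M/P_y, x* = 0.
Numerically: x* = 0, y* = 67.0455.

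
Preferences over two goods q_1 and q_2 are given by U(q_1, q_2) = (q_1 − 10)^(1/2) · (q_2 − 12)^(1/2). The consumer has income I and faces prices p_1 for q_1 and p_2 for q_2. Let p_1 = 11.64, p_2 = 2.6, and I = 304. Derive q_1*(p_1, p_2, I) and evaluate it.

q_1* = 16.7182

After buying the subsistence bundle (10, 12), a share 0.5 of the remaining income goes to q_1: q_1* = 10 + 0.5·(I − 10p_1 − 12p_2)/p_1.
Discretionary income = 304 − 10·11.64 − 12·2.6 = 156.4; q_1* = 10 + 0.5·156.4/11.64 = 16.7182.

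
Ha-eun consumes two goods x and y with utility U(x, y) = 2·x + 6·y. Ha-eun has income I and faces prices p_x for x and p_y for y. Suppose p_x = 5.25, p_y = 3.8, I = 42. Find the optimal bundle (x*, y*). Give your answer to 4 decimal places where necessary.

Linear utility — the consumer picks whichever good has higher MU/price: 2/5.25 = 0.381 vs 6/3.8 = 1.5789.
y gives more utility per dollar, so spend all income on y: y* = I/p_y, x* = 0.
Numerically: x* = 0, y* = 11.0526.

x* = 0, y* = 11.0526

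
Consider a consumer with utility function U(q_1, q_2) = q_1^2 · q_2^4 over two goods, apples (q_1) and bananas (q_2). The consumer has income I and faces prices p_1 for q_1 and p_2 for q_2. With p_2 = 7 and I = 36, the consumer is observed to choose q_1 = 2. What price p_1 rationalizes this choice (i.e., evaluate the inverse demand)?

MU_q_1/MU_q_2 = (2·q_2)/(4·q_1); tangency sets this equal to p_1/p_2.
Rearranging, p_2·q_2 = 2·p_1·q_1. Substituting into the budget gives p_1·q_1·(1 + 2) = I.
Demand: q_1*(p_1,p_2,I) = 1/3·I/p_1 and q_2* = 2/3·I/p_2.
Set q_1* = 2 in the demand function and solve for p_1: p_1 = 6.

p_1 = 6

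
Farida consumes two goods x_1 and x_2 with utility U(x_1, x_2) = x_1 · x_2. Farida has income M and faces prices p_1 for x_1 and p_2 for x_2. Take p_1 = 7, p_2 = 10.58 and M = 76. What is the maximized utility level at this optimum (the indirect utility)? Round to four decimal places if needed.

MU_x_1/MU_x_2 = (x_2)/(x_1); tangency sets this equal to p_1/p_2.
So p_2·x_2 = p_1·x_1; combined with the budget, a share 0.5 of income goes to x_1.
Demand: x_1*(p_1,p_2,M) = 0.5·M/p_1 and x_2* = 0.5·M/p_2.
At p_1=7, p_2=10.58, M=76: x_1* = 0.5·76/7 = 5.4286, x_2* = 3.5917.
Utility at the optimum: U(5.4286, 3.5917) = 19.4977.

V = 19.4977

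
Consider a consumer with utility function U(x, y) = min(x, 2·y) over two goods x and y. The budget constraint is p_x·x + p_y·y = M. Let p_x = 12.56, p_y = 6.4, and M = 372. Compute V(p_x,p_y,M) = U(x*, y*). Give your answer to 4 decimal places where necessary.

Leontief preferences: the optimum is at the kink where x/2 = y/1, i.e. y = (1/2)·x.
Budget: p_x·x + p_y·(1/2)·x = M, so (2·p_x + p_y)·x = 2·M.
Demand: x*(p_x,p_y,M) = 2·M/(2·p_x + p_y), y* = M/(2·p_x + p_y).
Here 2·12.56 + 6.4 = 31.52, giving x* = 23.6041 and y* = 11.802.
Utility at the optimum: U(23.6041, 11.802) = 23.6041.

V = 23.6041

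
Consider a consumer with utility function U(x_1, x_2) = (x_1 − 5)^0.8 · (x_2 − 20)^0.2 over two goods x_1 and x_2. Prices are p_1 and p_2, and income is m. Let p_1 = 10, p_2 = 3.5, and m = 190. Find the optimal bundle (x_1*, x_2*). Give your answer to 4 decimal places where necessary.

After buying the subsistence bundle (5, 20), a share 0.8 of the remaining income goes to x_1: x_1* = 5 + 0.8·(m − 5p_1 − 20p_2)/p_1.
Discretionary income = 190 − 5·10 − 20·3.5 = 70; x_1* = 5 + 0.8·70/10 = 10.6; x_2* = 20 + 0.2·70/3.5 = 24.

x_1* = 10.6, x_2* = 24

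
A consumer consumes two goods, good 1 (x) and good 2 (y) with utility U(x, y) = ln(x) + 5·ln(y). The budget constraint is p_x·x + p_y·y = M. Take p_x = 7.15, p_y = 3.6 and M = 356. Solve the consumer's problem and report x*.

x* = 8.2984

The MRS is (1/5)·y/x. Set MRS = p_x/p_y.
Rearranging, p_y·y = 5·p_x·x. Substituting into the budget gives p_x·x·(1 + 5) = M.
Demand: x*(p_x,p_y,M) = 1/6·M/p_x and y* = 5/6·M/p_y.
At p_x=7.15, p_y=3.6, M=356: x* = 1/6·356/7.15 = 8.2984.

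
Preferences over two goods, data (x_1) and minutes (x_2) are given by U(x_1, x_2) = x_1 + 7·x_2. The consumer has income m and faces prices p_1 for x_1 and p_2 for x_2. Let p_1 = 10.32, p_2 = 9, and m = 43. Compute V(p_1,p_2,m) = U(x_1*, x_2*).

V = 33.4444

Perfect substitutes: compare marginal utility per dollar. 1/p_1 vs 7/p_2 → 0.0969 vs 0.7778.
x_2 gives more utility per dollar, so spend all income on x_2: x_2* = m/p_2, x_1* = 0.
Numerically: x_1* = 0, x_2* = 4.7778.
Utility at the optimum: U(0, 4.7778) = 33.4444.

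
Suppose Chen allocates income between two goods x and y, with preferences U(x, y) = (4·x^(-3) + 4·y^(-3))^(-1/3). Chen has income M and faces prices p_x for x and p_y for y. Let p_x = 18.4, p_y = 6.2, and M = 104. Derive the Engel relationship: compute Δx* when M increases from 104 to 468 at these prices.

Δx* = 13.7164

Substitute y = (y/x)·x into the budget: x* = M/(p_x + p_y·(y/x)).
Numerically y/x = 1.312522, so x* = 104/(18.4 + 6.2·1.312522) = 3.919.
At M' = 468: x* = 17.6353. Change: 17.6353 − 3.919 = 13.7164.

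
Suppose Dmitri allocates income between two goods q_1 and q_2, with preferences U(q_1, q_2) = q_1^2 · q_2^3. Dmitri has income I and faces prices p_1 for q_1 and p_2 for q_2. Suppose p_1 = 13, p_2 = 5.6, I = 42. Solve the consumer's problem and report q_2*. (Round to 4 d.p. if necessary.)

q_2* = 4.5

Tangency: MRS = (2/3)·q_2/q_1 = p_1/p_2.
Rearranging, p_2·q_2 = (3/2)·p_1·q_1. Substituting into the budget gives p_1·q_1·(1 + (3/2)) = I.
Demand: q_1*(p_1,p_2,I) = 0.4·I/p_1 and q_2* = 0.6·I/p_2.
At p_1=13, p_2=5.6, I=42: q_2* = 0.6·42/5.6 = 4.5.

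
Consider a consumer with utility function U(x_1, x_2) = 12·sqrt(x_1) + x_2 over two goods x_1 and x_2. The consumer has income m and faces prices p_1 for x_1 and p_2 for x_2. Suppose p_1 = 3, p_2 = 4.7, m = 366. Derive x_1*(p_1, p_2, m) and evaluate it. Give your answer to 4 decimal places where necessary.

Set MRS = p_1/p_2: 6·x_1^(−1/2) = p_1/p_2.
Solve: √x_1 = 6·p_2/p_1, so x_1*(p_1,p_2) = (6·p_2/p_1)², and x_2* = (m − p_1·x_1*)/p_2.
Plugging in: x_1* = (6·4.7/3)² = 88.36.

x_1* = 88.36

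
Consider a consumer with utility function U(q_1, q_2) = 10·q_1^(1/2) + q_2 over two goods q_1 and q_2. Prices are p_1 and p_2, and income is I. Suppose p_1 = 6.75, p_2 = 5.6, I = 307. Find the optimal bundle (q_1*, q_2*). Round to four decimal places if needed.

Utility is quasi-linear in q_2; the FOC for q_1 is 5/√q_1 = p_1/p_2.
Thus q_1* = (5·p_2/p_1)² — independent of I — with the rest of income spent on q_2.
Plugging in: q_1* = (5·5.6/6.75)² = 17.2071, q_2* = 34.0807.

q_1* = 17.2071, q_2* = 34.0807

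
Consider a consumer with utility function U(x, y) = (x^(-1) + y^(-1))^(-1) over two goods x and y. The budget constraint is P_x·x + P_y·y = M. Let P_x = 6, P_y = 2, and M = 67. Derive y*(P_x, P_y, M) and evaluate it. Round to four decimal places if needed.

MU_x ∝ x^(-2), MU_y ∝ y^(-2), so MRS = (y/x)^(2) = P_x/P_y.
Solve for the ratio: y/x = [P_x/P_y]^(0.5).
Substitute y = (y/x)·x into the budget: x* = M/(P_x + P_y·(y/x)).
Numerically y/x = 1.732051, so x* = 67/(6 + 2·1.732051) = 7.0794 and y* = 1.732051·7.0794 = 12.2619.

y* = 12.2619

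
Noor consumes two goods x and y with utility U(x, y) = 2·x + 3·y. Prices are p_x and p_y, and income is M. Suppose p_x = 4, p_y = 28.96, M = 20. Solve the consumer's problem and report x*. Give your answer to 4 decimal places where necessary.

x* = 5

Linear utility — the consumer picks whichever good has higher MU/price: 2/4 = 0.5 vs 3/28.96 = 0.1036.
x gives more utility per dollar, so spend all income on x: x* = M/p_x, y* = 0.
Numerically: x* = 5, y* = 0.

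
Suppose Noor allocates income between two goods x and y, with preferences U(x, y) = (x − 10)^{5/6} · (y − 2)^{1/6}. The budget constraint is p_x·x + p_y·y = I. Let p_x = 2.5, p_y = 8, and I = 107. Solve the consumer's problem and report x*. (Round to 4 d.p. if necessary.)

x* = 32

This is Cobb-Douglas in (x−10, y−2): tangency gives 5/6·p_y·(y−2) = 1/6·p_x·(x−10).
After buying the subsistence bundle (10, 2), a share 5/6 of the remaining income goes to x: x* = 10 + 5/6·(I − 10p_x − 2p_y)/p_x.
Discretionary income = 107 − 10·2.5 − 2·8 = 66; x* = 10 + 5/6·66/2.5 = 32.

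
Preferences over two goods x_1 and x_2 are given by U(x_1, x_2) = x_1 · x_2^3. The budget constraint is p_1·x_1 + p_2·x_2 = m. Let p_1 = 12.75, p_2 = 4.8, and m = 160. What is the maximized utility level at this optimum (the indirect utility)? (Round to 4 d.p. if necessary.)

V = 49019.6078

Tangency: MRS = (1/3)·x_2/x_1 = p_1/p_2.
Rearranging, p_2·x_2 = 3·p_1·x_1. Substituting into the budget gives p_1·x_1·(1 + 3) = m.
Demand: x_1*(p_1,p_2,m) = 0.25·m/p_1 and x_2* = 0.75·m/p_2.
At p_1=12.75, p_2=4.8, m=160: x_1* = 0.25·160/12.75 = 3.1373, x_2* = 25.
Utility at the optimum: U(3.1373, 25) = 49019.6078.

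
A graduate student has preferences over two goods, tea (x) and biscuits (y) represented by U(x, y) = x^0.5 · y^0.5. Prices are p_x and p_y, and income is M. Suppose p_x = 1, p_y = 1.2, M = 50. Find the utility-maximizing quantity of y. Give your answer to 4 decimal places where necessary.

MU_x/MU_y = (0.5·y)/(0.5·x); tangency sets this equal to p_x/p_y.
Rearranging, p_y·y = p_x·x. Substituting into the budget gives p_x·x·(1 + 1) = M.
Demand: x*(p_x,p_y,M) = 0.5·M/p_x and y* = 0.5·M/p_y.
At p_x=1, p_y=1.2, M=50: y* = 0.5·50/1.2 = 20.8333.

y* = 20.8333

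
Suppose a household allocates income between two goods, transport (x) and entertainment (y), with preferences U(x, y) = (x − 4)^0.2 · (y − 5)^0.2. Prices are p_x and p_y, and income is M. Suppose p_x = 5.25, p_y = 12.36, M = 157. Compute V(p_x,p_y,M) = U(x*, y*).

Let x' = x−4, y' = y−5. MRS = y'/x' = p_x/p_y.
Substituting into the budget: x* = 4 + 0.5·(M − 4·p_x − 5·p_y)/p_x, and y* = 5 + 0.5·(…)/p_y.
Discretionary income = 157 − 4·5.25 − 5·12.36 = 74.2; x* = 4 + 0.5·74.2/5.25 = 11.0667; y* = 5 + 0.5·74.2/12.36 = 8.0016.
Utility at the optimum: U(11.0667, 8.0016) = 1.8421.

V = 1.8421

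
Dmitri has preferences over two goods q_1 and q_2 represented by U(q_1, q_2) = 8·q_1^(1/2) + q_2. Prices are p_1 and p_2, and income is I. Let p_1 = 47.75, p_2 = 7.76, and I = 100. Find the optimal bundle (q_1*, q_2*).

q_1* = 0.4226, q_2* = 10.2864

Set MRS = p_1/p_2: 4·q_1^(−1/2) = p_1/p_2.
Thus q_1* = (4·p_2/p_1)² — independent of I — with the rest of income spent on q_2.
Plugging in: q_1* = (4·7.76/47.75)² = 0.4226, q_2* = 10.2864.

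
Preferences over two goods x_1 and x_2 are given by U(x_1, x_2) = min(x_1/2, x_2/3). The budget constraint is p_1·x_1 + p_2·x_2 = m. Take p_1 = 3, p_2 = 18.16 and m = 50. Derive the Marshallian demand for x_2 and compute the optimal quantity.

x_2* = 2.4802

Demand: x_1*(p_1,p_2,m) = 2·m/(2·p_1 + 3·p_2), x_2* = 3·m/(2·p_1 + 3·p_2).
Here 2·3 + 3·18.16 = 60.48, giving x_2* = 2.4802.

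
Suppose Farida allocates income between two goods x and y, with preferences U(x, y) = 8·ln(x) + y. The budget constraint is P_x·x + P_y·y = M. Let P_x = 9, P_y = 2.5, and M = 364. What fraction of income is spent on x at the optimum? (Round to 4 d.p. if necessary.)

MU_x = 8/x, MU_y = 1. Tangency: 8/x = P_x/P_y.
So x*(P_x,P_y) = 8·P_y/P_x, independent of income; and y* = (M − 8·P_y)/P_y.
At the given prices: x* = 8·2.5/9 = 2.2222, and y* = 137.6.
Expenditure on x: 9·2.2222 = 20; share = 0.0549.

share on x = 0.0549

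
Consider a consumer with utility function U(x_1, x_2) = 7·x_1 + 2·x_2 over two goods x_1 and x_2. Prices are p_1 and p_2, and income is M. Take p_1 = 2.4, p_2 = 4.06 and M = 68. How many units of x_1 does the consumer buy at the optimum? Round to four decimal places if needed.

x_1* = 28.3333

Perfect substitutes: compare marginal utility per dollar. 7/p_1 vs 2/p_2 → 2.9167 vs 0.4926.
x_1 gives more utility per dollar, so spend all income on x_1: x_1* = M/p_1, x_2* = 0.
Numerically: x_1* = 28.3333, x_2* = 0.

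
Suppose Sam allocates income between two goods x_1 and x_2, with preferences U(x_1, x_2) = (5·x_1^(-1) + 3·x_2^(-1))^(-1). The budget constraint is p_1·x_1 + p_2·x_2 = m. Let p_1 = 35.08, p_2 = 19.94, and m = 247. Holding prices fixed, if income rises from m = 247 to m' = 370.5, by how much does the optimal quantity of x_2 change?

With the ratio pinned down, the budget gives x_1* = m/(p_1 + p_2·(x_2/x_1)) and x_2* = (x_2/x_1)·x_1*.
Numerically x_2/x_1 = 1.027408, so x_1* = 247/(35.08 + 19.94·1.027408) = 4.4451 and x_2* = 1.027408·4.4451 = 4.567.
At m' = 370.5: x_2* = 6.8504. Change: 6.8504 − 4.567 = 2.2835.

Δx_2* = 2.2835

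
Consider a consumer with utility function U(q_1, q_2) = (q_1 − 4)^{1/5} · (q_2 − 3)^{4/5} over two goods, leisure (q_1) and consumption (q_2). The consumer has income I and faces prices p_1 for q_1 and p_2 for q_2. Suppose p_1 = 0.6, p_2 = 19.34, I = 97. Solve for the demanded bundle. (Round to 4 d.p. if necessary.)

MRS = (1/4)·(q_2−3)/(q_1−4). Tangency with p_1/p_2 gives q_2−3 = 4·(p_1/p_2)·(q_1−4).
After buying the subsistence bundle (4, 3), a share 0.2 of the remaining income goes to q_1: q_1* = 4 + 0.2·(I − 4p_1 − 3p_2)/p_1.
Discretionary income = 97 − 4·0.6 − 3·19.34 = 36.58; q_1* = 4 + 0.2·36.58/0.6 = 16.1933; q_2* = 3 + 0.8·36.58/19.34 = 4.5131.

q_1* = 16.1933, q_2* = 4.5131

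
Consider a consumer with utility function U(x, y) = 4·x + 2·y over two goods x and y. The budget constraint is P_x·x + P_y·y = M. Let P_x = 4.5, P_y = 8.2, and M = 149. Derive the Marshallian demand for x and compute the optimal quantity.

x* = 33.1111

Numerically: x* = 33.1111, y* = 0.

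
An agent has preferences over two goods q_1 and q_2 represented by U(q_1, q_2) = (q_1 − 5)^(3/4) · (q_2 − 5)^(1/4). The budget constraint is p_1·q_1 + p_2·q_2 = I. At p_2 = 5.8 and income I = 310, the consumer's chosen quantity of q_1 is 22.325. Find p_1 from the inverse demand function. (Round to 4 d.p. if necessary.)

p_1 = 10

This is Cobb-Douglas in (q_1−5, q_2−5): tangency gives 0.75·p_2·(q_2−5) = 0.25·p_1·(q_1−5).
Substituting into the budget: q_1* = 5 + 0.75·(I − 5·p_1 − 5·p_2)/p_1, and q_2* = 5 + 0.25·(…)/p_2.
Set q_1* = 22.325 in the demand function and solve for p_1: p_1 = 10.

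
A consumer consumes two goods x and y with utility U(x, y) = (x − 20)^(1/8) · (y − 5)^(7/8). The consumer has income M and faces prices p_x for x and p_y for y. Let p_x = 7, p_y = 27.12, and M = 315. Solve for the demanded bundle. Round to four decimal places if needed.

x* = 20.7036, y* = 6.2712

This is Cobb-Douglas in (x−20, y−5): tangency gives 0.125·p_y·(y−5) = 0.875·p_x·(x−20).
After buying the subsistence bundle (20, 5), a share 0.125 of the remaining income goes to x: x* = 20 + 0.125·(M − 20p_x − 5p_y)/p_x.
Discretionary income = 315 − 20·7 − 5·27.12 = 39.4; x* = 20 + 0.125·39.4/7 = 20.7036; y* = 5 + 0.875·39.4/27.12 = 6.2712.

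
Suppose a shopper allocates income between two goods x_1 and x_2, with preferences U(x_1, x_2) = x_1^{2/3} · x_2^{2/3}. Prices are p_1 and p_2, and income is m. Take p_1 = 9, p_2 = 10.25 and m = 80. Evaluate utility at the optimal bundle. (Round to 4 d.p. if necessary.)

The MRS is x_2/x_1. Set MRS = p_1/p_2.
So 2/3·p_2·x_2 = 2/3·p_1·x_1; combined with the budget, a share 0.5 of income goes to x_1.
Demand: x_1*(p_1,p_2,m) = 0.5·m/p_1 and x_2* = 0.5·m/p_2.
At p_1=9, p_2=10.25, m=80: x_1* = 0.5·80/9 = 4.4444, x_2* = 3.9024.
Utility at the optimum: U(4.4444, 3.9024) = 6.7004.

V = 6.7004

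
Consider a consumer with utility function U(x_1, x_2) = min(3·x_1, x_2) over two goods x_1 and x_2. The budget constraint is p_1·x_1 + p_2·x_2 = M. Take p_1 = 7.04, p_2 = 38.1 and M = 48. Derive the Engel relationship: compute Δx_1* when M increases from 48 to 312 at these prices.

Leontief preferences: the optimum is at the kink where x_1/1 = x_2/3, i.e. x_2 = 3·x_1.
Budget: p_1·x_1 + p_2·3·x_1 = M, so (p_1 + 3·p_2)·x_1 = M.
Demand: x_1*(p_1,p_2,M) = M/(p_1 + 3·p_2), x_2* = 3·M/(p_1 + 3·p_2).
Here 7.04 + 3·38.1 = 121.34, giving x_1* = 0.3956.
At M' = 312: x_1* = 2.5713. Change: 2.5713 − 0.3956 = 2.1757.

Δx_1* = 2.1757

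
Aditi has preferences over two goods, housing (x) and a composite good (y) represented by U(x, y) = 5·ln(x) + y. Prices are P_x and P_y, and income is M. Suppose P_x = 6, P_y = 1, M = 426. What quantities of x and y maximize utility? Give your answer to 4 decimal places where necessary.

Set MRS = P_x/P_y: (5/x)/1 = P_x/P_y.
So x*(P_x,P_y) = 5·P_y/P_x, independent of income; and y* = (M − 5·P_y)/P_y.
At the given prices: x* = 5·1/6 = 0.8333, and y* = 421.

x* = 0.8333, y* = 421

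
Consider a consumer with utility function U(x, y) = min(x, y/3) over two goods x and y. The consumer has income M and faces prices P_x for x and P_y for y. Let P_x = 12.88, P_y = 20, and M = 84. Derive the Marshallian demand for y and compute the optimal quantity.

With perfect complements, no substitution: consume in ratio x:y = 1:3.
Budget: P_x·x + P_y·3·x = M, so (P_x + 3·P_y)·x = M.
Demand: x*(P_x,P_y,M) = M/(P_x + 3·P_y), y* = 3·M/(P_x + 3·P_y).
Here 12.88 + 3·20 = 72.88, giving y* = 3.4577.

y* = 3.4577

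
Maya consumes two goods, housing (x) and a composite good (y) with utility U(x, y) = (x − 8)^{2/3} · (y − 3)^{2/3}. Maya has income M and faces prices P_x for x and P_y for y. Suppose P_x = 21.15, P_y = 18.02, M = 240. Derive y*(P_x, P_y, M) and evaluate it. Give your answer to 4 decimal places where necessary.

y* = 3.4645

Let x' = x−8, y' = y−3. MRS = y'/x' = P_x/P_y.
After buying the subsistence bundle (8, 3), a share 0.5 of the remaining income goes to x: x* = 8 + 0.5·(M − 8P_x − 3P_y)/P_x.
Discretionary income = 240 − 8·21.15 − 3·18.02 = 16.74; y* = 3 + 0.5·16.74/18.02 = 3.4645.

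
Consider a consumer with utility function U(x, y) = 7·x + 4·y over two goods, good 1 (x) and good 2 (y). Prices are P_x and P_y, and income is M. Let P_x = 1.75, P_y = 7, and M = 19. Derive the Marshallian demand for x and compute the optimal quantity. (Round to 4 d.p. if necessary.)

x* = 10.8571

Perfect substitutes: compare marginal utility per dollar. 7/P_x vs 4/P_y → 4 vs 0.5714.
x gives more utility per dollar, so spend all income on x: x* = M/P_x, y* = 0.
Numerically: x* = 10.8571, y* = 0.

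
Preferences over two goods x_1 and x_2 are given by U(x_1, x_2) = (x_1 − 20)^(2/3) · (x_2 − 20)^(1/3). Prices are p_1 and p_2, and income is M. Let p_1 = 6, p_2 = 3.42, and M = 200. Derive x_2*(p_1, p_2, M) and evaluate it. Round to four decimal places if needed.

This is Cobb-Douglas in (x_1−20, x_2−20): tangency gives 2/3·p_2·(x_2−20) = 1/3·p_1·(x_1−20).
Substituting into the budget: x_1* = 20 + 2/3·(M − 20·p_1 − 20·p_2)/p_1, and x_2* = 20 + 1/3·(…)/p_2.
Discretionary income = 200 − 20·6 − 20·3.42 = 11.6; x_2* = 20 + 1/3·11.6/3.42 = 21.1306.

x_2* = 21.1306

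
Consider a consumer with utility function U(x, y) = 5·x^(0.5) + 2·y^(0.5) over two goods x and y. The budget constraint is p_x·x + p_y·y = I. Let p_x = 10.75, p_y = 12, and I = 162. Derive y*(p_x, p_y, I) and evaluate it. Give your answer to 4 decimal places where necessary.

With the ratio pinned down, the budget gives x* = I/(p_x + p_y·(y/x)) and y* = (y/x)·x*.
Numerically y/x = 0.128403, so x* = 162/(10.75 + 12·0.128403) = 13.1806 and y* = 0.128403·13.1806 = 1.6924.

y* = 1.6924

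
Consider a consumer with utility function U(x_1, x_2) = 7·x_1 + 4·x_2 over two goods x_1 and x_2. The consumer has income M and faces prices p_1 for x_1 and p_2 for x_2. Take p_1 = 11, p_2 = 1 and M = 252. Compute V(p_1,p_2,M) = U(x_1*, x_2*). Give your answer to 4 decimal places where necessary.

Linear utility — the consumer picks whichever good has higher MU/price: 7/11 = 0.6364 vs 4/1 = 4.
x_2 gives more utility per dollar, so spend all income on x_2: x_2* = M/p_2, x_1* = 0.
Numerically: x_1* = 0, x_2* = 252.
Utility at the optimum: U(0, 252) = 1008.

V = 1008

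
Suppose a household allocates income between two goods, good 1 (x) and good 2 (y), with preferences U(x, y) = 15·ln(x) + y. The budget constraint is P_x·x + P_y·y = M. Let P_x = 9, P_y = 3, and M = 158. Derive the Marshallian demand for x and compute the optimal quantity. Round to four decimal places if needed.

x* = 5

MU_x = 15/x, MU_y = 1. Tangency: 15/x = P_x/P_y.
So x*(P_x,P_y) = 15·P_y/P_x, independent of income; and y* = (M − 15·P_y)/P_y.
At the given prices: x* = 15·3/9 = 5.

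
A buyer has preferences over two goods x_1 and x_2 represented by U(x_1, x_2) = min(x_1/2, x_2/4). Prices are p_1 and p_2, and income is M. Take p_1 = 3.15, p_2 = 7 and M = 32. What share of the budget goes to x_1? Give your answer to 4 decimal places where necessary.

share on x_1 = 0.1837

Here 2·3.15 + 4·7 = 34.3, giving x_1* = 1.8659 and x_2* = 3.7318.
Expenditure on x_1: 3.15·1.8659 = 5.8776; share = 0.1837.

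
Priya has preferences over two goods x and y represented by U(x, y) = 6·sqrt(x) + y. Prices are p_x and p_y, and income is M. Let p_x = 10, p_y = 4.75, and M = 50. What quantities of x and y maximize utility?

x* = 2.0306, y* = 6.2513

Thus x* = (3·p_y/p_x)² — independent of M — with the rest of income spent on y.
Plugging in: x* = (3·4.75/10)² = 2.0306, y* = 6.2513.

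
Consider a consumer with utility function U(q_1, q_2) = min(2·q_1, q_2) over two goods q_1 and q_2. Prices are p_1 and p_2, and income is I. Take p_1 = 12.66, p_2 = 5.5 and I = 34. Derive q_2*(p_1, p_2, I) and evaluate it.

Leontief preferences: the optimum is at the kink where q_1/1 = q_2/2, i.e. q_2 = 2·q_1.
Budget: p_1·q_1 + p_2·2·q_1 = I, so (p_1 + 2·p_2)·q_1 = I.
Demand: q_1*(p_1,p_2,I) = I/(p_1 + 2·p_2), q_2* = 2·I/(p_1 + 2·p_2).
Here 12.66 + 2·5.5 = 23.66, giving q_2* = 2.874.

q_2* = 2.874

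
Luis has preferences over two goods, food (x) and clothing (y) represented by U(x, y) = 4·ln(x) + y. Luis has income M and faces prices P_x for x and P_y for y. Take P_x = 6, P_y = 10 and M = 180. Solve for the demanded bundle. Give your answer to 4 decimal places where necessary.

x* = 6.6667, y* = 14

Set MRS = P_x/P_y: (4/x)/1 = P_x/P_y.
So x*(P_x,P_y) = 4·P_y/P_x, independent of income; and y* = (M − 4·P_y)/P_y.
At the given prices: x* = 4·10/6 = 6.6667, and y* = 14.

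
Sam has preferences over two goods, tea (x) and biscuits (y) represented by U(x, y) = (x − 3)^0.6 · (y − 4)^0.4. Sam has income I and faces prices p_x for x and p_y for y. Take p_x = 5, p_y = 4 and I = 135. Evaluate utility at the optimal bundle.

V = 11.6022

Let x' = x−3, y' = y−4. MRS = (3/2)·y'/x' = p_x/p_y.
Substituting into the budget: x* = 3 + 0.6·(I − 3·p_x − 4·p_y)/p_x, and y* = 4 + 0.4·(…)/p_y.
Discretionary income = 135 − 3·5 − 4·4 = 104; x* = 3 + 0.6·104/5 = 15.48; y* = 4 + 0.4·104/4 = 14.4.
Utility at the optimum: U(15.48, 14.4) = 11.6022.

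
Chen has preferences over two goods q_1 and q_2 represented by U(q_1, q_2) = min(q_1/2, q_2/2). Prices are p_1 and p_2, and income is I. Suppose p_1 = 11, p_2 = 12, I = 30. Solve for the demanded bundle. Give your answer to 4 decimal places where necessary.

q_1* = 1.3043, q_2* = 1.3043

With perfect complements, no substitution: consume in ratio q_1:q_2 = 2:2.
Budget: p_1·q_1 + p_2·q_1 = I, so (2·p_1 + 2·p_2)·q_1 = 2·I.
Demand: q_1*(p_1,p_2,I) = 2·I/(2·p_1 + 2·p_2), q_2* = 2·I/(2·p_1 + 2·p_2).
Here 2·11 + 2·12 = 46, giving q_1* = 1.3043 and q_2* = 1.3043.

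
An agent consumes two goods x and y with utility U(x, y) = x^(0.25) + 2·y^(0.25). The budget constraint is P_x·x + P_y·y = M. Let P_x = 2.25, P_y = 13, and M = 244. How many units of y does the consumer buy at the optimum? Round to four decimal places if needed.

y* = 10.9626

Numerically y/x = 0.243048, so x* = 244/(2.25 + 13·0.243048) = 45.1048 and y* = 0.243048·45.1048 = 10.9626.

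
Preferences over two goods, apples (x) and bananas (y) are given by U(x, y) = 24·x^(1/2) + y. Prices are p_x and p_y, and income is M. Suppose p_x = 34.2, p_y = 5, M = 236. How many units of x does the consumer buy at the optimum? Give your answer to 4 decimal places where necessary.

x* = 3.0779

MU_x = 12/√x, MU_y = 1. Tangency: 12/√x = p_x/p_y.
Thus x* = (12·p_y/p_x)² — independent of M — with the rest of income spent on y.
Plugging in: x* = (12·5/34.2)² = 3.0779.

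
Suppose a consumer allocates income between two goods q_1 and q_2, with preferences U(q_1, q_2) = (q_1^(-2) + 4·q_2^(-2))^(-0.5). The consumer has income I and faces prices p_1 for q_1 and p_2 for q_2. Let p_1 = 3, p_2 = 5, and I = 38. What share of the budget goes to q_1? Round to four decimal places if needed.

From the CES first-order condition, (1/4)·(q_2/q_1)^(3) = p_1/p_2.
Hence q_2/q_1 = (4·p_1/p_2)^(1/(3)), i.e. raised to the 1/3 power.
Substitute q_2 = (q_2/q_1)·q_1 into the budget: q_1* = I/(p_1 + p_2·(q_2/q_1)).
Numerically q_2/q_1 = 1.338866, so q_1* = 38/(3 + 5·1.338866) = 3.9198 and q_2* = 1.338866·3.9198 = 5.2481.
Expenditure on q_1: 3·3.9198 = 11.7595; share = 0.3095.

share on q_1 = 0.3095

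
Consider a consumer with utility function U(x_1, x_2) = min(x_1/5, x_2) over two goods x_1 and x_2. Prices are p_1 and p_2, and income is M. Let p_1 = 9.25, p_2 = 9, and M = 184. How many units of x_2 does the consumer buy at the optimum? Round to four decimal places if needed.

x_2* = 3.3303

With perfect complements, no substitution: consume in ratio x_1:x_2 = 5:1.
Budget: p_1·x_1 + p_2·(1/5)·x_1 = M, so (5·p_1 + p_2)·x_1 = 5·M.
Demand: x_1*(p_1,p_2,M) = 5·M/(5·p_1 + p_2), x_2* = M/(5·p_1 + p_2).
Here 5·9.25 + 9 = 55.25, giving x_2* = 3.3303.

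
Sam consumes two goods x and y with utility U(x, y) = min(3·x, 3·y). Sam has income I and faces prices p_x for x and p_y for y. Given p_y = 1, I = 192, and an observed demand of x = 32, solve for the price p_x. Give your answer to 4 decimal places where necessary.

Leontief preferences: the optimum is at the kink where x/3 = y/3, i.e. y = x.
Budget: p_x·x + p_y·x = I, so (3·p_x + 3·p_y)·x = 3·I.
Demand: x*(p_x,p_y,I) = 3·I/(3·p_x + 3·p_y), y* = 3·I/(3·p_x + 3·p_y).
Set x* = 32 in the demand function and solve for p_x: p_x = 5.

p_x = 5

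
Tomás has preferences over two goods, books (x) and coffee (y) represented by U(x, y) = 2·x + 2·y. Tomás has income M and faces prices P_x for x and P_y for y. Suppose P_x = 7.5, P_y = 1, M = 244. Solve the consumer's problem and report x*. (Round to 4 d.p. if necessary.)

y gives more utility per dollar, so spend all income on y: y* = M/P_y, x* = 0.
Numerically: x* = 0, y* = 244.

x* = 0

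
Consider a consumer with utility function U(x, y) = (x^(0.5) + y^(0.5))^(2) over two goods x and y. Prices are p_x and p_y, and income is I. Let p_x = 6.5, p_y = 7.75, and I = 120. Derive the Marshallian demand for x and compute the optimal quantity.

x* = 10.0405

MU_x ∝ x^(-0.5), MU_y ∝ y^(-0.5), so MRS = (y/x)^(0.5) = p_x/p_y.
Solve for the ratio: y/x = [p_x/p_y]^(2).
Substitute y = (y/x)·x into the budget: x* = I/(p_x + p_y·(y/x)).
Numerically y/x = 0.703434, so x* = 120/(6.5 + 7.75·0.703434) = 10.0405.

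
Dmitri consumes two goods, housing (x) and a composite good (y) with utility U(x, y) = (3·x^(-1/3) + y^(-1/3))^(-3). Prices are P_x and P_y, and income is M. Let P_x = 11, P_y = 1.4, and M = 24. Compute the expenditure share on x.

share on x = 0.7924

MU_x ∝ 3·x^(-4/3), MU_y ∝ y^(-4/3), so MRS = 3·(y/x)^(4/3) = P_x/P_y.
Hence y/x = ((1/3)·P_x/P_y)^(1/(4/3)), i.e. raised to the 0.75 power.
With the ratio pinned down, the budget gives x* = M/(P_x + P_y·(y/x)) and y* = (y/x)·x*.
Numerically y/x = 2.058769, so x* = 24/(11 + 1.4·2.058769) = 1.7288 and y* = 2.058769·1.7288 = 3.5592.
Expenditure on x: 11·1.7288 = 19.0171; share = 0.7924.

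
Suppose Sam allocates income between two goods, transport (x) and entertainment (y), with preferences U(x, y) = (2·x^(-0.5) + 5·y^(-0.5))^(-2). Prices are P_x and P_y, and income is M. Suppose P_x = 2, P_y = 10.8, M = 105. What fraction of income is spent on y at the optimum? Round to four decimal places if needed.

From the CES first-order condition, (2/5)·(y/x)^(1.5) = P_x/P_y.
Solve for the ratio: y/x = [(5/2)·P_x/P_y]^(2/3).
With the ratio pinned down, the budget gives x* = M/(P_x + P_y·(y/x)) and y* = (y/x)·x*.
Numerically y/x = 0.598454, so x* = 105/(2 + 10.8·0.598454) = 12.4065 and y* = 0.598454·12.4065 = 7.4247.
Expenditure on y: 10.8·7.4247 = 80.187; share = 0.7637.

share on y = 0.7637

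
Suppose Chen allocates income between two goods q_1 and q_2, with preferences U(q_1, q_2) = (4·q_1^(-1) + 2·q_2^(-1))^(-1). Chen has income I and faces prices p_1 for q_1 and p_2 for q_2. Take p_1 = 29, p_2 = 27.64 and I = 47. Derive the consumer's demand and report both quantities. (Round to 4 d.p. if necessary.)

q_1* = 0.9588, q_2* = 0.6945

MU_q_1 ∝ 4·q_1^(-2), MU_q_2 ∝ 2·q_2^(-2), so MRS = 2·(q_2/q_1)^(2) = p_1/p_2.
Hence q_2/q_1 = ((1/2)·p_1/p_2)^(1/(2)), i.e. raised to the 0.5 power.
Substitute q_2 = (q_2/q_1)·q_1 into the budget: q_1* = I/(p_1 + p_2·(q_2/q_1)).
Numerically q_2/q_1 = 0.724294, so q_1* = 47/(29 + 27.64·0.724294) = 0.9588 and q_2* = 0.724294·0.9588 = 0.6945.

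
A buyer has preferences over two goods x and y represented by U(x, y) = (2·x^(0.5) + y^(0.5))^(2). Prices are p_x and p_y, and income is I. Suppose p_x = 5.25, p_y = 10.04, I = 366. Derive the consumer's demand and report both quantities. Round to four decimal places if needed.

MU_x ∝ 2·x^(-0.5), MU_y ∝ y^(-0.5), so MRS = 2·(y/x)^(0.5) = p_x/p_y.
Solve for the ratio: y/x = [(1/2)·p_x/p_y]^(2).
With the ratio pinned down, the budget gives x* = I/(p_x + p_y·(y/x)) and y* = (y/x)·x*.
Numerically y/x = 0.068358, so x* = 366/(5.25 + 10.04·0.068358) = 61.6544 and y* = 0.068358·61.6544 = 4.2146.

x* = 61.6544, y* = 4.2146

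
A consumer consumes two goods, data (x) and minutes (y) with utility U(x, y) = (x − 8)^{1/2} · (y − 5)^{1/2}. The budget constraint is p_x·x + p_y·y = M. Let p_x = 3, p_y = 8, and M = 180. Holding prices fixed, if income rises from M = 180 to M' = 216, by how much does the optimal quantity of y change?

Let x' = x−8, y' = y−5. MRS = y'/x' = p_x/p_y.
After buying the subsistence bundle (8, 5), a share 0.5 of the remaining income goes to x: x* = 8 + 0.5·(M − 8p_x − 5p_y)/p_x.
Discretionary income = 180 − 8·3 − 5·8 = 116; y* = 5 + 0.5·116/8 = 12.25.
At M' = 216: y* = 14.5. Change: 14.5 − 12.25 = 2.25.

Δy* = 2.25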